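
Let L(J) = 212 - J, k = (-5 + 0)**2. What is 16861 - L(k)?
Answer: 16674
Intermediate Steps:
k = 25 (k = (-5)**2 = 25)
16861 - L(k) = 16861 - (212 - 1*25) = 16861 - (212 - 25) = 16861 - 1*187 = 16861 - 187 = 16674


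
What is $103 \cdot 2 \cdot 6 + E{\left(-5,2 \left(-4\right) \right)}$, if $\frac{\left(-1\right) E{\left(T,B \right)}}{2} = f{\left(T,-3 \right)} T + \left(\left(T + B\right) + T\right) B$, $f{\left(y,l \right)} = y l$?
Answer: $1098$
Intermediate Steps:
$f{\left(y,l \right)} = l y$
$E{\left(T,B \right)} = 6 T^{2} - 2 B \left(B + 2 T\right)$ ($E{\left(T,B \right)} = - 2 \left(- 3 T T + \left(\left(T + B\right) + T\right) B\right) = - 2 \left(- 3 T^{2} + \left(\left(B + T\right) + T\right) B\right) = - 2 \left(- 3 T^{2} + \left(B + 2 T\right) B\right) = - 2 \left(- 3 T^{2} + B \left(B + 2 T\right)\right) = 6 T^{2} - 2 B \left(B + 2 T\right)$)
$103 \cdot 2 \cdot 6 + E{\left(-5,2 \left(-4\right) \right)} = 103 \cdot 2 \cdot 6 - \left(-150 + 128 + 4 \cdot 2 \left(-4\right) \left(-5\right)\right) = 103 \cdot 12 - \left(-150 + 128 + 160\right) = 1236 - 138 = 1098$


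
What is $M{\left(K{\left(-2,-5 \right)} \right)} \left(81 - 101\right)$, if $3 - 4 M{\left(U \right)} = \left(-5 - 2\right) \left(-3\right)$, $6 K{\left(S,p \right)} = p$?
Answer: $90$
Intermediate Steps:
$K{\left(S,p \right)} = \frac{p}{6}$
$M{\left(U \right)} = - \frac{9}{2}$ ($M{\left(U \right)} = \frac{3}{4} - \frac{\left(-5 - 2\right) \left(-3\right)}{4} = \frac{3}{4} - \frac{\left(-7\right) \left(-3\right)}{4} = \frac{3}{4} - \frac{21}{4} = - \frac{9}{2}$)
$M{\left(K{\left(-2,-5 \right)} \right)} \left(81 - 101\right) = - \frac{9 \left(81 - 101\right)}{2} = \left(- \frac{9}{2}\right) \left(-20\right) = 90$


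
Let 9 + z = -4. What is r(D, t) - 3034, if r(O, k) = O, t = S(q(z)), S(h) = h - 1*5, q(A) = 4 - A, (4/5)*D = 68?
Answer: -2949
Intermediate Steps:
D = 85 (D = (5/4)*68 = 85)
z = -13 (z = -9 - 4 = -13)
S(h) = -5 + h (S(h) = h - 5 = -5 + h)
t = 12 (t = -5 + (4 - 1*(-13)) = -5 + (4 + 13) = -5 + 17 = 12)
r(D, t) - 3034 = 85 - 3034 = -2949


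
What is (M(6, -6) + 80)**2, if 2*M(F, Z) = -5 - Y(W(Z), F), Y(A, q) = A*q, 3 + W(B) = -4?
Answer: 38809/4 ≈ 9702.3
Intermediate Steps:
W(B) = -7 (W(B) = -3 - 4 = -7)
M(F, Z) = -5/2 + 7*F/2 (M(F, Z) = (-5 - (-7)*F)/2 = (-5 + 7*F)/2 = -5/2 + 7*F/2)
(M(6, -6) + 80)**2 = ((-5/2 + (7/2)*6) + 80)**2 = ((-5/2 + 21) + 80)**2 = (37/2 + 80)**2 = (197/2)**2 = 38809/4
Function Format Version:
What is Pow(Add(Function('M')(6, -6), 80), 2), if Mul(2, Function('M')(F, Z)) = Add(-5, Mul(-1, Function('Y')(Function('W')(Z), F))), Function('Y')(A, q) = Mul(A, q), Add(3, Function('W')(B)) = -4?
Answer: Rational(38809, 4) ≈ 9702.3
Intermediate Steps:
Function('W')(B) = -7 (Function('W')(B) = Add(-3, -4) = -7)
Function('M')(F, Z) = Add(Rational(-5, 2), Mul(Rational(7, 2), F)) (Function('M')(F, Z) = Mul(Rational(1, 2), Add(-5, Mul(-1, Mul(-7, F)))) = Mul(Rational(1, 2), Add(-5, Mul(7, F))) = Add(Rational(-5, 2), Mul(Rational(7, 2), F)))
Pow(Add(Function('M')(6, -6), 80), 2) = Pow(Add(Add(Rational(-5, 2), Mul(Rational(7, 2), 6)), 80), 2) = Pow(Add(Add(Rational(-5, 2), 21), 80), 2) = Pow(Add(Rational(37, 2), 80), 2) = Pow(Rational(197, 2), 2) = Rational(38809, 4)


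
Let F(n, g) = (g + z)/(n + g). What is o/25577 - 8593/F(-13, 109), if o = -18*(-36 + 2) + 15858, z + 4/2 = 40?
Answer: -7032254122/1253273 ≈ -5611.1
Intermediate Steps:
z = 38 (z = -2 + 40 = 38)
F(n, g) = (38 + g)/(g + n) (F(n, g) = (g + 38)/(n + g) = (38 + g)/(g + n))
o = 16470 (o = -18*(-34) + 15858 = 612 + 15858 = 16470)
o/25577 - 8593/F(-13, 109) = 16470/25577 - 8593*(109 - 13)/(38 + 109) = 16470*(1/25577) - 8593/(147/96) = 16470/25577 - 8593/((1/96)*147) = 16470/25577 - 8593/49/32 = 16470/25577 - 8593*32/49 = 16470/25577 - 274976/49 = -7032254122/1253273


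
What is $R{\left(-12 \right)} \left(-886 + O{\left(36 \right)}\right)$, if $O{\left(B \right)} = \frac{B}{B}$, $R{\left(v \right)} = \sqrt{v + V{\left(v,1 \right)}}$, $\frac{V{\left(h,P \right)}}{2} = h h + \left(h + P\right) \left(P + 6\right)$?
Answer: $- 885 \sqrt{122} \approx -9775.1$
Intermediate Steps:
$V{\left(h,P \right)} = 2 h^{2} + 2 \left(6 + P\right) \left(P + h\right)$ ($V{\left(h,P \right)} = 2 \left(h h + \left(h + P\right) \left(P + 6\right)\right) = 2 \left(h^{2} + \left(P + h\right) \left(6 + P\right)\right) = 2 \left(h^{2} + \left(6 + P\right) \left(P + h\right)\right) = 2 h^{2} + 2 \left(6 + P\right) \left(P + h\right)$)
$R{\left(v \right)} = \sqrt{14 + 2 v^{2} + 15 v}$ ($R{\left(v \right)} = \sqrt{v + \left(2 \cdot 1^{2} + 2 v^{2} + 12 \cdot 1 + 12 v + 2 \cdot 1 v\right)} = \sqrt{v + \left(2 \cdot 1 + 2 v^{2} + 12 + 12 v + 2 v\right)} = \sqrt{v + \left(2 + 2 v^{2} + 12 + 12 v + 2 v\right)} = \sqrt{v + \left(14 + 2 v^{2} + 14 v\right)} = \sqrt{14 + 2 v^{2} + 15 v}$)
$O{\left(B \right)} = 1$
$R{\left(-12 \right)} \left(-886 + O{\left(36 \right)}\right) = \sqrt{14 + 2 \left(-12\right)^{2} + 15 \left(-12\right)} \left(-886 + 1\right) = \sqrt{14 + 2 \cdot 144 - 180} \left(-885\right) = \sqrt{14 + 288 - 180} \left(-885\right) = \sqrt{122} \left(-885\right) = - 885 \sqrt{122}$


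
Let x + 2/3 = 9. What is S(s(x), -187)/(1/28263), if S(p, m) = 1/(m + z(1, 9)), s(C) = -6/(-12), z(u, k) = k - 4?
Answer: -28263/182 ≈ -155.29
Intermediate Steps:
x = 25/3 (x = -⅔ + 9 = 25/3 ≈ 8.3333)
z(u, k) = -4 + k
s(C) = ½ (s(C) = -6*(-1/12) = ½)
S(p, m) = 1/(5 + m) (S(p, m) = 1/(m + (-4 + 9)) = 1/(m + 5) = 1/(5 + m))
S(s(x), -187)/(1/28263) = 1/((5 - 187)*(1/28263)) = 1/((-182)*(1/28263)) = -1/182*28263 = -28263/182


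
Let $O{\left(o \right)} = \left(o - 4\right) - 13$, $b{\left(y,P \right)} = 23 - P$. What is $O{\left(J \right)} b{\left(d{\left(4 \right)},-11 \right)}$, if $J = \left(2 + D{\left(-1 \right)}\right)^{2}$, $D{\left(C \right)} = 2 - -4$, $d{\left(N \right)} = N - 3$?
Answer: $1598$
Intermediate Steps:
$d{\left(N \right)} = -3 + N$ ($d{\left(N \right)} = N - 3 = -3 + N$)
$D{\left(C \right)} = 6$ ($D{\left(C \right)} = 2 + 4 = 6$)
$J = 64$ ($J = \left(2 + 6\right)^{2} = 8^{2} = 64$)
$O{\left(o \right)} = -17 + o$ ($O{\left(o \right)} = \left(-4 + o\right) - 13 = -17 + o$)
$O{\left(J \right)} b{\left(d{\left(4 \right)},-11 \right)} = \left(-17 + 64\right) \left(23 - -11\right) = 47 \left(23 + 11\right) = 47 \cdot 34 = 1598$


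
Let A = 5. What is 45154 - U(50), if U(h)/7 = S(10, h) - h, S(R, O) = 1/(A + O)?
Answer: 2502713/55 ≈ 45504.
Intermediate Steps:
S(R, O) = 1/(5 + O)
U(h) = -7*h + 7/(5 + h) (U(h) = 7*(1/(5 + h) - h) = -7*h + 7/(5 + h))
45154 - U(50) = 45154 - 7*(1 - 1*50*(5 + 50))/(5 + 50) = 45154 - 7*(1 - 1*50*55)/55 = 45154 - 7*(1 - 2750)/55 = 45154 - 7*(-2749)/55 = 45154 - 1*(-19243/55) = 45154 + 19243/55 = 2502713/55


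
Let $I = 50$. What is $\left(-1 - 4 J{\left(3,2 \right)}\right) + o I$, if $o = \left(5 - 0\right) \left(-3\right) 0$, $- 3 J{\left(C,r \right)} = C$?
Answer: $3$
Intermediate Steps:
$J{\left(C,r \right)} = - \frac{C}{3}$
$o = 0$ ($o = \left(5 + 0\right) \left(-3\right) 0 = 5 \left(-3\right) 0 = \left(-15\right) 0 = 0$)
$\left(-1 - 4 J{\left(3,2 \right)}\right) + o I = \left(-1 - 4 \left(\left(- \frac{1}{3}\right) 3\right)\right) + 0 \cdot 50 = \left(-1 - -4\right) + 0 = \left(-1 + 4\right) + 0 = 3 + 0 = 3$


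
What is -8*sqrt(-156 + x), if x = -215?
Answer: -8*I*sqrt(371) ≈ -154.09*I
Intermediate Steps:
-8*sqrt(-156 + x) = -8*sqrt(-156 - 215) = -8*I*sqrt(371)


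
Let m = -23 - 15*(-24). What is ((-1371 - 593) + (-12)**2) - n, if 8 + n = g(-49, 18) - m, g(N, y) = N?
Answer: -1426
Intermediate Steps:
m = 337 (m = -23 + 360 = 337)
n = -394 (n = -8 + (-49 - 1*337) = -8 + (-49 - 337) = -8 - 386 = -394)
((-1371 - 593) + (-12)**2) - n = ((-1371 - 593) + (-12)**2) - 1*(-394) = (-1964 + 144) + 394 = -1820 + 394 = -1426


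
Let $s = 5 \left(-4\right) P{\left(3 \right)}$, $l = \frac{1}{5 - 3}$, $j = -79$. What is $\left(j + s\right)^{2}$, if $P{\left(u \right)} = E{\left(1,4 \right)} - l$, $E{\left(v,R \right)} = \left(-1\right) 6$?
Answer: $2601$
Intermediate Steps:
$E{\left(v,R \right)} = -6$
$l = \frac{1}{2} \approx 0.5$
$P{\left(u \right)} = - \frac{13}{2}$ ($P{\left(u \right)} = -6 - \frac{1}{2} = - \frac{13}{2}$)
$s = 130$ ($s = 5 \left(-4\right) \left(- \frac{13}{2}\right) = \left(-20\right) \left(- \frac{13}{2}\right) = 130$)
$\left(j + s\right)^{2} = \left(-79 + 130\right)^{2} = 51^{2} = 2601$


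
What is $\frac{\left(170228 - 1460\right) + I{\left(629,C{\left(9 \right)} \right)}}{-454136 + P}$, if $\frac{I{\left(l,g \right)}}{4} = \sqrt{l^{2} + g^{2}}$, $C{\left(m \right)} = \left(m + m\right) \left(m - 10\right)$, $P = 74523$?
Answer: $- \frac{168768}{379613} - \frac{4 \sqrt{395965}}{379613} \approx -0.45121$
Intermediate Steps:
$C{\left(m \right)} = 2 m \left(-10 + m\right)$
$I{\left(l,g \right)} = 4 \sqrt{g^{2} + l^{2}}$ ($I{\left(l,g \right)} = 4 \sqrt{l^{2} + g^{2}} = 4 \sqrt{g^{2} + l^{2}}$)
$\frac{\left(170228 - 1460\right) + I{\left(629,C{\left(9 \right)} \right)}}{-454136 + P} = \frac{\left(170228 - 1460\right) + 4 \sqrt{\left(2 \cdot 9 \left(-10 + 9\right)\right)^{2} + 629^{2}}}{-454136 + 74523} = \frac{\left(170228 - 1460\right) + 4 \sqrt{\left(2 \cdot 9 \left(-1\right)\right)^{2} + 395641}}{-379613} = \left(168768 + 4 \sqrt{\left(-18\right)^{2} + 395641}\right) \left(- \frac{1}{379613}\right) = \left(168768 + 4 \sqrt{324 + 395641}\right) \left(- \frac{1}{379613}\right) = \left(168768 + 4 \sqrt{395965}\right) \left(- \frac{1}{379613}\right) = - \frac{168768}{379613} - \frac{4 \sqrt{395965}}{379613}$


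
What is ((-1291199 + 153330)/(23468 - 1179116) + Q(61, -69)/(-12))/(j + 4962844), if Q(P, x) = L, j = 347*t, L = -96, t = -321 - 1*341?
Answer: 10383053/5469832218240 ≈ 1.8982e-6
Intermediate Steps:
t = -662 (t = -321 - 341 = -662)
j = -229714 (j = 347*(-662) = -229714)
Q(P, x) = -96
((-1291199 + 153330)/(23468 - 1179116) + Q(61, -69)/(-12))/(j + 4962844) = ((-1291199 + 153330)/(23468 - 1179116) - 96/(-12))/(-229714 + 4962844) = (-1137869/(-1155648) - 1/12*(-96))/4733130 = (-1137869*(-1/1155648) + 8)*(1/4733130) = (1137869/1155648 + 8)*(1/4733130) = (10383053/1155648)*(1/4733130) = 10383053/5469832218240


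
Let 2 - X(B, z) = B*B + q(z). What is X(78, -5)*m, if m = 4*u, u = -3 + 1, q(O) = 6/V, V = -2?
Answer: 48632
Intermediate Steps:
q(O) = -3 (q(O) = 6/(-2) = 6*(-½) = -3)
u = -2
m = -8 (m = 4*(-2) = -8)
X(B, z) = 5 - B² (X(B, z) = 2 - (B*B - 3) = 2 - (B² - 3) = 2 - (-3 + B²) = 2 + (3 - B²) = 5 - B²)
X(78, -5)*m = (5 - 1*78²)*(-8) = (5 - 1*6084)*(-8) = (5 - 6084)*(-8) = -6079*(-8) = 48632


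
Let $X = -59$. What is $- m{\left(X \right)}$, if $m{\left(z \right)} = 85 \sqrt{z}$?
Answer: $- 85 i \sqrt{59} \approx - 652.9 i$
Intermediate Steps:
$- m{\left(X \right)} = - 85 \sqrt{-59} = - 85 i \sqrt{59}$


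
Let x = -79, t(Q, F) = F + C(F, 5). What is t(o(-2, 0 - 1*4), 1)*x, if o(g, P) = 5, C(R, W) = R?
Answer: -158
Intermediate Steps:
t(Q, F) = 2*F (t(Q, F) = F + F = 2*F)
t(o(-2, 0 - 1*4), 1)*x = (2*1)*(-79) = 2*(-79) = -158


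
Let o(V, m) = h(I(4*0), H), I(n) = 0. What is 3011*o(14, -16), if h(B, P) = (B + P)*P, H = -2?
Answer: 12044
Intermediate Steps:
h(B, P) = P*(B + P)
o(V, m) = 4 (o(V, m) = -2*(0 - 2) = -2*(-2) = 4)
3011*o(14, -16) = 3011*4 = 12044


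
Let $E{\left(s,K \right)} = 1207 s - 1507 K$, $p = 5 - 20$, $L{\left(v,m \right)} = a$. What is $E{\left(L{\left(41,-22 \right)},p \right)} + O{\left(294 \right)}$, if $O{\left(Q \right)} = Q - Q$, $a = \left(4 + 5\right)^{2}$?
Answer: $120372$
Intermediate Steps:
$a = 81$ ($a = 9^{2} = 81$)
$L{\left(v,m \right)} = 81$
$O{\left(Q \right)} = 0$
$p = -15$ ($p = 5 - 20 = -15$)
$E{\left(s,K \right)} = - 1507 K + 1207 s$
$E{\left(L{\left(41,-22 \right)},p \right)} + O{\left(294 \right)} = \left(\left(-1507\right) \left(-15\right) + 1207 \cdot 81\right) + 0 = \left(22605 + 97767\right) + 0 = 120372 + 0 = 120372$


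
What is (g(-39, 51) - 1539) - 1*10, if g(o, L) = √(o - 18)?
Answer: -1549 + I*√57 ≈ -1549.0 + 7.5498*I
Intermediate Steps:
g(o, L) = √(-18 + o)
(g(-39, 51) - 1539) - 1*10 = (√(-18 - 39) - 1539) - 1*10 = (√(-57) - 1539) - 10 = (I*√57 - 1539) - 10 = (-1539 + I*√57) - 10 = -1549 + I*√57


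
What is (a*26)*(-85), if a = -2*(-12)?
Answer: -53040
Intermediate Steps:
a = 24
(a*26)*(-85) = (24*26)*(-85) = 624*(-85) = -53040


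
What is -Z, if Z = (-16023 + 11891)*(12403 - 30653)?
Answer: -75409000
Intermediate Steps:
Z = 75409000 (Z = -4132*(-18250) = 75409000)
-Z = -1*75409000 = -75409000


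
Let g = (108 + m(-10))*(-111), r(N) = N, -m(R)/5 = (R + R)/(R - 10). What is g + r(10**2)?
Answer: -11333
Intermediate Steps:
m(R) = -10*R/(-10 + R) (m(R) = -5*(R + R)/(R - 10) = -5*2*R/(-10 + R) = -10*R/(-10 + R))
g = -11433 (g = (108 - 10*(-10)/(-10 - 10))*(-111) = (108 - 10*(-10)/(-20))*(-111) = (108 - 10*(-10)*(-1/20))*(-111) = (108 - 5)*(-111) = 103*(-111) = -11433)
g + r(10**2) = -11433 + 10**2 = -11433 + 100 = -11333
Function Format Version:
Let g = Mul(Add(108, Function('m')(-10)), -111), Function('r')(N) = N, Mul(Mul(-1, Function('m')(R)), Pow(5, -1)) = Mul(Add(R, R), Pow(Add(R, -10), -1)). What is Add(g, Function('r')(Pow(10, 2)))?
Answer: -11333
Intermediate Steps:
Function('m')(R) = Mul(-10, R, Pow(Add(-10, R), -1)) (Function('m')(R) = Mul(-5, Mul(Add(R, R), Pow(Add(R, -10), -1))) = Mul(-5, Mul(Mul(2, R), Pow(Add(-10, R), -1))) = Mul(-5, Mul(2, R, Pow(Add(-10, R), -1))) = Mul(-10, R, Pow(Add(-10, R), -1)))
g = -11433 (g = Mul(Add(108, Mul(-10, -10, Pow(Add(-10, -10), -1))), -111) = Mul(Add(108, Mul(-10, -10, Pow(-20, -1))), -111) = Mul(Add(108, Mul(-10, -10, Rational(-1, 20))), -111) = Mul(Add(108, -5), -111) = Mul(103, -111) = -11433)
Add(g, Function('r')(Pow(10, 2))) = Add(-11433, Pow(10, 2)) = Add(-11433, 100) = -11333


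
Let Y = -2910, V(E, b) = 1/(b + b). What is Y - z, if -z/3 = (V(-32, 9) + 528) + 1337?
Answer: 16111/6 ≈ 2685.2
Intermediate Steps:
V(E, b) = 1/(2*b)
z = -33571/6 (z = -3*(((1/2)/9 + 528) + 1337) = -3*(((1/2)*(1/9) + 528) + 1337) = -3*((1/18 + 528) + 1337) = -3*(9505/18 + 1337) = -3*33571/18 = -33571/6 ≈ -5595.2)
Y - z = -2910 - 1*(-33571/6) = -2910 + 33571/6 = 16111/6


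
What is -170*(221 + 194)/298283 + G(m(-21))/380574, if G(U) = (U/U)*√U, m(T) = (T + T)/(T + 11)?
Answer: -70550/298283 + √105/1902870 ≈ -0.23652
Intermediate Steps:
m(T) = 2*T/(11 + T) (m(T) = (2*T)/(11 + T) = 2*T/(11 + T))
G(U) = √U (G(U) = 1*√U = √U)
-170*(221 + 194)/298283 + G(m(-21))/380574 = -170*(221 + 194)/298283 + √(2*(-21)/(11 - 21))/380574 = -170*415*(1/298283) + √(2*(-21)/(-10))*(1/380574) = -70550*1/298283 + √(2*(-21)*(-⅒))*(1/380574) = -70550/298283 + √(21/5)*(1/380574) = -70550/298283 + (√105/5)*(1/380574) = -70550/298283 + √105/1902870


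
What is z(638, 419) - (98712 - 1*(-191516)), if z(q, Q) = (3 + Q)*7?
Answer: -287274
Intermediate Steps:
z(q, Q) = 21 + 7*Q
z(638, 419) - (98712 - 1*(-191516)) = (21 + 7*419) - (98712 - 1*(-191516)) = (21 + 2933) - (98712 + 191516) = 2954 - 1*290228 = 2954 - 290228 = -287274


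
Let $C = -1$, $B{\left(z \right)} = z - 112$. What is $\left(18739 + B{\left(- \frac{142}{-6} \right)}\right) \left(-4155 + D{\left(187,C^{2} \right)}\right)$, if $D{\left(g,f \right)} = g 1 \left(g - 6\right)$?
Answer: $\frac{1661326784}{3} \approx 5.5378 \cdot 10^{8}$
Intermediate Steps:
$B{\left(z \right)} = -112 + z$
$D{\left(g,f \right)} = g \left(-6 + g\right)$
$\left(18739 + B{\left(- \frac{142}{-6} \right)}\right) \left(-4155 + D{\left(187,C^{2} \right)}\right) = \left(18739 - \left(112 + \frac{142}{-6}\right)\right) \left(-4155 + 187 \left(-6 + 187\right)\right) = \left(18739 - \frac{265}{3}\right) \left(-4155 + 187 \cdot 181\right) = \left(18739 + \left(-112 + \frac{71}{3}\right)\right) \left(-4155 + 33847\right) = \left(18739 - \frac{265}{3}\right) 29692 = \frac{55952}{3} \cdot 29692 = \frac{1661326784}{3}$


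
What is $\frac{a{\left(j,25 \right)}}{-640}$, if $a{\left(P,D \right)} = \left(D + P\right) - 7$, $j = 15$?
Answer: $- \frac{33}{640} \approx -0.051562$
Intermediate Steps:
$a{\left(P,D \right)} = -7 + D + P$
$\frac{a{\left(j,25 \right)}}{-640} = \frac{-7 + 25 + 15}{-640} = 33 \left(- \frac{1}{640}\right) = - \frac{33}{640}$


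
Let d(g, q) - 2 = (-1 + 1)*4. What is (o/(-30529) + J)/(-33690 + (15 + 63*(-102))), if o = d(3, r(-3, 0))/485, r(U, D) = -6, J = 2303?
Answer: -34099519193/593758063065 ≈ -0.057430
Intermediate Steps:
d(g, q) = 2 (d(g, q) = 2 + (-1 + 1)*4 = 2 + 0*4 = 2 + 0 = 2)
o = 2/485 ≈ 0.0041237
(o/(-30529) + J)/(-33690 + (15 + 63*(-102))) = ((2/485)/(-30529) + 2303)/(-33690 + (15 + 63*(-102))) = ((2/485)*(-1/30529) + 2303)/(-33690 + (15 - 6426)) = (-2/14806565 + 2303)/(-33690 - 6411) = (34099519193/14806565)/(-40101) = (34099519193/14806565)*(-1/40101) = -34099519193/593758063065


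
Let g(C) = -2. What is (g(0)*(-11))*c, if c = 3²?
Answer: 198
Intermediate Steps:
c = 9
(g(0)*(-11))*c = -2*(-11)*9 = 22*9 = 198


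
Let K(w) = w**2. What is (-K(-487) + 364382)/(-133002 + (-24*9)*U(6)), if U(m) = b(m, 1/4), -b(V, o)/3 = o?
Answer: -127213/132840 ≈ -0.95764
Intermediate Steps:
b(V, o) = -3*o
U(m) = -3/4
(-K(-487) + 364382)/(-133002 + (-24*9)*U(6)) = (-1*(-487)**2 + 364382)/(-133002 - 24*9*(-3/4)) = (-1*237169 + 364382)/(-133002 - 216*(-3/4)) = (-237169 + 364382)/(-133002 + 162) = 127213/(-132840) = 127213*(-1/132840) = -127213/132840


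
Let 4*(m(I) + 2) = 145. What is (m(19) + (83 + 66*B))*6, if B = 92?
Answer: 74271/2 ≈ 37136.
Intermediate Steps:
m(I) = 137/4 (m(I) = -2 + (¼)*145 = -2 + 145/4 = 137/4)
(m(19) + (83 + 66*B))*6 = (137/4 + (83 + 66*92))*6 = (137/4 + (83 + 6072))*6 = (137/4 + 6155)*6 = (24757/4)*6 = 74271/2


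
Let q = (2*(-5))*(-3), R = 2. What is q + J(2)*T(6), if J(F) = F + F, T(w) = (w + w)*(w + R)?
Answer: 414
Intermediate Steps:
T(w) = 2*w*(2 + w) (T(w) = (w + w)*(w + 2) = (2*w)*(2 + w) = 2*w*(2 + w))
q = 30 (q = -10*(-3) = 30)
J(F) = 2*F
q + J(2)*T(6) = 30 + (2*2)*(2*6*(2 + 6)) = 30 + 4*(2*6*8) = 30 + 4*96 = 30 + 384 = 414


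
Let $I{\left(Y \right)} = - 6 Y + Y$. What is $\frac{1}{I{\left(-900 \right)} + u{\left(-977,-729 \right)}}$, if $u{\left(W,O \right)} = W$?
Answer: $\frac{1}{3523} \approx 0.00028385$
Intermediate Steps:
$I{\left(Y \right)} = - 5 Y$
$\frac{1}{I{\left(-900 \right)} + u{\left(-977,-729 \right)}} = \frac{1}{\left(-5\right) \left(-900\right) - 977} = \frac{1}{4500 - 977} = \frac{1}{3523}$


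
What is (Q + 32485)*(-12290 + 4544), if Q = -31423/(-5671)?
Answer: -1427230384068/5671 ≈ -2.5167e+8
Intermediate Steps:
Q = 31423/5671 (Q = -31423*(-1/5671) = 31423/5671 ≈ 5.5410)
(Q + 32485)*(-12290 + 4544) = (31423/5671 + 32485)*(-12290 + 4544) = (184253858/5671)*(-7746) = -1427230384068/5671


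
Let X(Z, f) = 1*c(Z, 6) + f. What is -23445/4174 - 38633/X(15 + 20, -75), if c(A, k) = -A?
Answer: 39668798/114785 ≈ 345.59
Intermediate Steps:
X(Z, f) = f - Z (X(Z, f) = 1*(-Z) + f = -Z + f = f - Z)
-23445/4174 - 38633/X(15 + 20, -75) = -23445/4174 - 38633/(-75 - (15 + 20)) = -23445*1/4174 - 38633/(-75 - 1*35) = -23445/4174 - 38633/(-75 - 35) = -23445/4174 - 38633/(-110) = -23445/4174 - 38633*(-1/110) = -23445/4174 + 38633/110 = 39668798/114785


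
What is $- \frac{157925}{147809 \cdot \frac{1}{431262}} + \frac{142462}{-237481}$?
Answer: $- \frac{851271143095532}{1847464691} \approx -4.6078 \cdot 10^{5}$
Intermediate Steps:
$- \frac{157925}{147809 \cdot \frac{1}{431262}} + \frac{142462}{-237481} = - \frac{157925}{147809 \cdot \frac{1}{431262}} + 142462 \left(- \frac{1}{237481}\right) = - \frac{157925}{\frac{147809}{431262}} - \frac{7498}{12499} = \left(-157925\right) \frac{431262}{147809} - \frac{7498}{12499} = - \frac{68107051350}{147809} - \frac{7498}{12499} = - \frac{851271143095532}{1847464691}$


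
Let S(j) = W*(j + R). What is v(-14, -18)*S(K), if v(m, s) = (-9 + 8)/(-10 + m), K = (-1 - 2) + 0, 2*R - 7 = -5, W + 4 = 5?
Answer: -1/12 ≈ -0.083333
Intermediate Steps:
W = 1 (W = -4 + 5 = 1)
R = 1 (R = 7/2 + (½)*(-5) = 7/2 - 5/2 = 1)
K = -3 (K = -3 + 0 = -3)
S(j) = 1 + j (S(j) = 1*(j + 1) = 1*(1 + j) = 1 + j)
v(m, s) = -1/(-10 + m)
v(-14, -18)*S(K) = (-1/(-10 - 14))*(1 - 3) = -1/(-24)*(-2) = -1*(-1/24)*(-2) = (1/24)*(-2) = -1/12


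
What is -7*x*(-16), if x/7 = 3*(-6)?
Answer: -14112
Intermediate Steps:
x = -126 (x = 7*(3*(-6)) = 7*(-18) = -126)
-7*x*(-16) = -7*(-126)*(-16) = 882*(-16) = -14112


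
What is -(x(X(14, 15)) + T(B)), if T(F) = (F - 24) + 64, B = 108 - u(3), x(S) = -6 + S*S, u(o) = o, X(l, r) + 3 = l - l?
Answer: -148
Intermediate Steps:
X(l, r) = -3 (X(l, r) = -3 + (l - l) = -3 + 0 = -3)
x(S) = -6 + S²
B = 105 (B = 108 - 1*3 = 108 - 3 = 105)
T(F) = 40 + F (T(F) = (-24 + F) + 64 = 40 + F)
-(x(X(14, 15)) + T(B)) = -((-6 + (-3)²) + (40 + 105)) = -((-6 + 9) + 145) = -(3 + 145) = -1*148 = -148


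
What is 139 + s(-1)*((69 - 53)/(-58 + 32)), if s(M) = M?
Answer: 1815/13 ≈ 139.62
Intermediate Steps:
139 + s(-1)*((69 - 53)/(-58 + 32)) = 139 - (69 - 53)/(-58 + 32) = 139 - 16/(-26) = 139 - 16*(-1)/26 = 139 - 1*(-8/13) = 139 + 8/13 = 1815/13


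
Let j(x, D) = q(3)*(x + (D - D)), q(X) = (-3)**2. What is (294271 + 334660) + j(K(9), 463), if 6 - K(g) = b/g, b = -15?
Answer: 629000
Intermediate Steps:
q(X) = 9
K(g) = 6 + 15/g (K(g) = 6 - (-15)/g = 6 + 15/g)
j(x, D) = 9*x (j(x, D) = 9*(x + (D - D)) = 9*(x + 0) = 9*x)
(294271 + 334660) + j(K(9), 463) = (294271 + 334660) + 9*(6 + 15/9) = 628931 + 9*(6 + 15*(1/9)) = 628931 + 9*(6 + 5/3) = 628931 + 9*(23/3) = 628931 + 69 = 629000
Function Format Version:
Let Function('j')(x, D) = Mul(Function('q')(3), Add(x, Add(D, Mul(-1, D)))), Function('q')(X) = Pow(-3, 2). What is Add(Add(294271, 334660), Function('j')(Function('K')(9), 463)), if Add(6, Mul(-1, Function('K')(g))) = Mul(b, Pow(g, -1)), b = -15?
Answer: 629000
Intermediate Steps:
Function('q')(X) = 9
Function('K')(g) = Add(6, Mul(15, Pow(g, -1))) (Function('K')(g) = Add(6, Mul(-1, Mul(-15, Pow(g, -1)))) = Add(6, Mul(15, Pow(g, -1))))
Function('j')(x, D) = Mul(9, x) (Function('j')(x, D) = Mul(9, Add(x, Add(D, Mul(-1, D)))) = Mul(9, Add(x, 0)) = Mul(9, x))
Add(Add(294271, 334660), Function('j')(Function('K')(9), 463)) = Add(Add(294271, 334660), Mul(9, Add(6, Mul(15, Pow(9, -1))))) = Add(628931, Mul(9, Add(6, Mul(15, Rational(1, 9))))) = Add(628931, Mul(9, Add(6, Rational(5, 3)))) = Add(628931, Mul(9, Rational(23, 3))) = Add(628931, 69) = 629000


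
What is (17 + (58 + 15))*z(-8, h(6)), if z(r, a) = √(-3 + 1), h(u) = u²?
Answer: 90*I*√2 ≈ 127.28*I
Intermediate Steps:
z(r, a) = I*√2 (z(r, a) = √(-2) = I*√2)
(17 + (58 + 15))*z(-8, h(6)) = (17 + (58 + 15))*(I*√2) = (17 + 73)*(I*√2) = 90*(I*√2) = 90*I*√2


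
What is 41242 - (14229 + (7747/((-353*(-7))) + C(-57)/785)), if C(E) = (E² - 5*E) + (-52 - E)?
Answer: 52383235291/1939735 ≈ 27005.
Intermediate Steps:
C(E) = -52 + E² - 6*E
41242 - (14229 + (7747/((-353*(-7))) + C(-57)/785)) = 41242 - (14229 + (7747/((-353*(-7))) + (-52 + (-57)² - 6*(-57))/785)) = 41242 - (14229 + (7747/2471 + (-52 + 3249 + 342)*(1/785))) = 41242 - (14229 + (7747*(1/2471) + 3539*(1/785))) = 41242 - (14229 + (7747/2471 + 3539/785)) = 41242 - (14229 + 14826264/1939735) = 41242 - 1*27615315579/1939735 = 41242 - 27615315579/1939735 = 52383235291/1939735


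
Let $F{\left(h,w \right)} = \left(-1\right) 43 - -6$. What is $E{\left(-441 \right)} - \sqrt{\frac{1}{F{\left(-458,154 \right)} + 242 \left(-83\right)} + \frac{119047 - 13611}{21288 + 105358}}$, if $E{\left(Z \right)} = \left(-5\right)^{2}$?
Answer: $25 - \frac{\sqrt{1351698829529110439}}{1274248729} \approx 24.088$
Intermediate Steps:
$E{\left(Z \right)} = 25$
$F{\left(h,w \right)} = -37$ ($F{\left(h,w \right)} = -43 + 6 = -37$)
$E{\left(-441 \right)} - \sqrt{\frac{1}{F{\left(-458,154 \right)} + 242 \left(-83\right)} + \frac{119047 - 13611}{21288 + 105358}} = 25 - \sqrt{\frac{1}{-37 + 242 \left(-83\right)} + \frac{119047 - 13611}{21288 + 105358}} = 25 - \sqrt{\frac{1}{-37 - 20086} + \frac{105436}{126646}} = 25 - \sqrt{\frac{1}{-20123} + 105436 \cdot \frac{1}{126646}} = 25 - \sqrt{- \frac{1}{20123} + \frac{52718}{63323}} = 25 - \sqrt{\frac{1060780991}{1274248729}} = 25 - \frac{\sqrt{1351698829529110439}}{1274248729}$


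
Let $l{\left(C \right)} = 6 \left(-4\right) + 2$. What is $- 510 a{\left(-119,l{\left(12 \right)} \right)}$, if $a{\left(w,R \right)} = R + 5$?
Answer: $8670$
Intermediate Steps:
$l{\left(C \right)} = -22$ ($l{\left(C \right)} = -24 + 2 = -22$)
$a{\left(w,R \right)} = 5 + R$
$- 510 a{\left(-119,l{\left(12 \right)} \right)} = - 510 \left(5 - 22\right) = \left(-510\right) \left(-17\right) = 8670$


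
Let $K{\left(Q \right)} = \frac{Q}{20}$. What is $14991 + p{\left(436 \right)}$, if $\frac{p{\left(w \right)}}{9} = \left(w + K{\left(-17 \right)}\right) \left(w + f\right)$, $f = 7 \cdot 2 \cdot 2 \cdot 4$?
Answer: $\frac{10805754}{5} \approx 2.1612 \cdot 10^{6}$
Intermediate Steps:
$K{\left(Q \right)} = \frac{Q}{20}$ ($K{\left(Q \right)} = Q \frac{1}{20} = \frac{Q}{20}$)
$f = 112$ ($f = 7 \cdot 4 \cdot 4 = 28 \cdot 4 = 112$)
$p{\left(w \right)} = 9 \left(112 + w\right) \left(- \frac{17}{20} + w\right)$ ($p{\left(w \right)} = 9 \left(w + \frac{1}{20} \left(-17\right)\right) \left(w + 112\right) = 9 \left(w - \frac{17}{20}\right) \left(112 + w\right) = 9 \left(- \frac{17}{20} + w\right) \left(112 + w\right) = 9 \left(112 + w\right) \left(- \frac{17}{20} + w\right)$)
$14991 + p{\left(436 \right)} = 14991 + \left(- \frac{4284}{5} + 9 \cdot 436^{2} + \frac{20007}{20} \cdot 436\right) = 14991 + \left(- \frac{4284}{5} + 9 \cdot 190096 + \frac{2180763}{5}\right) = 14991 + \left(- \frac{4284}{5} + 1710864 + \frac{2180763}{5}\right) = 14991 + \frac{10730799}{5} = \frac{10805754}{5}$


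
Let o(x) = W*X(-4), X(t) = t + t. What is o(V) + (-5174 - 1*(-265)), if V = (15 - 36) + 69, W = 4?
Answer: -4941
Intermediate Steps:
X(t) = 2*t
V = 48 (V = -21 + 69 = 48)
o(x) = -32 (o(x) = 4*(2*(-4)) = 4*(-8) = -32)
o(V) + (-5174 - 1*(-265)) = -32 + (-5174 - 1*(-265)) = -32 + (-5174 + 265) = -32 - 4909 = -4941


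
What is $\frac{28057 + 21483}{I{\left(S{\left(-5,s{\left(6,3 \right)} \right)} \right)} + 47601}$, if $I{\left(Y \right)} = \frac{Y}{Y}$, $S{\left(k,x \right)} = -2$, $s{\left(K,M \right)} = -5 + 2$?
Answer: $\frac{24770}{23801} \approx 1.0407$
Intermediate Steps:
$s{\left(K,M \right)} = -3$
$I{\left(Y \right)} = 1$
$\frac{28057 + 21483}{I{\left(S{\left(-5,s{\left(6,3 \right)} \right)} \right)} + 47601} = \frac{28057 + 21483}{1 + 47601} = \frac{49540}{47602} = 49540 \cdot \frac{1}{47602} = \frac{24770}{23801}$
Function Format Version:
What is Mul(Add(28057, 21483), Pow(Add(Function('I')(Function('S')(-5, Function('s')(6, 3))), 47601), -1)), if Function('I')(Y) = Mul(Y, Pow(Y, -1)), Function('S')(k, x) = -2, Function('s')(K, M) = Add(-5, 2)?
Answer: Rational(24770, 23801) ≈ 1.0407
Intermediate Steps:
Function('s')(K, M) = -3
Function('I')(Y) = 1
Mul(Add(28057, 21483), Pow(Add(Function('I')(Function('S')(-5, Function('s')(6, 3))), 47601), -1)) = Mul(Add(28057, 21483), Pow(Add(1, 47601), -1)) = Mul(49540, Pow(47602, -1)) = Mul(49540, Rational(1, 47602)) = Rational(24770, 23801)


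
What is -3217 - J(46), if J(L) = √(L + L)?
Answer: -3217 - 2*√23 ≈ -3226.6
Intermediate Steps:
J(L) = √2*√L (J(L) = √(2*L) = √2*√L)
-3217 - J(46) = -3217 - √2*√46 = -3217 - 2*√23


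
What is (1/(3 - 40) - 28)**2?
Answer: 1075369/1369 ≈ 785.51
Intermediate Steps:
(1/(3 - 40) - 28)**2 = (1/(-37) - 28)**2 = (-1/37 - 28)**2 = (-1037/37)**2 = 1075369/1369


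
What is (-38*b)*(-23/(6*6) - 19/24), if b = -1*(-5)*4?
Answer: 9785/9 ≈ 1087.2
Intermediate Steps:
b = 20 (b = 5*4 = 20)
(-38*b)*(-23/(6*6) - 19/24) = (-38*20)*(-23/(6*6) - 19/24) = -760*(-23/36 - 19*1/24) = -760*(-23*1/36 - 19/24) = -760*(-23/36 - 19/24) = -760*(-103/72) = 9785/9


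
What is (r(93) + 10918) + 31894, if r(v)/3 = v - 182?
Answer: 42545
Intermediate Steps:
r(v) = -546 + 3*v (r(v) = 3*(v - 182) = 3*(-182 + v) = -546 + 3*v)
(r(93) + 10918) + 31894 = ((-546 + 3*93) + 10918) + 31894 = ((-546 + 279) + 10918) + 31894 = (-267 + 10918) + 31894 = 10651 + 31894 = 42545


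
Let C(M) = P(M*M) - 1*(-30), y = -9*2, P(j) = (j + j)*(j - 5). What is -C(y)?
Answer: -206742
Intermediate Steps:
P(j) = 2*j*(-5 + j) (P(j) = (2*j)*(-5 + j) = 2*j*(-5 + j))
y = -18
C(M) = 30 + 2*M**2*(-5 + M**2) (C(M) = 2*(M*M)*(-5 + M*M) - 1*(-30) = 2*M**2*(-5 + M**2) + 30 = 30 + 2*M**2*(-5 + M**2))
-C(y) = -(30 + 2*(-18)**2*(-5 + (-18)**2)) = -(30 + 2*324*(-5 + 324)) = -(30 + 2*324*319) = -(30 + 206712) = -1*206742 = -206742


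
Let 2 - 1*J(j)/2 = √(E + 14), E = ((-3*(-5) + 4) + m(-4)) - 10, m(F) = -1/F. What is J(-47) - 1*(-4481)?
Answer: 4485 - √93 ≈ 4475.4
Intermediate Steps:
E = 37/4 (E = ((-3*(-5) + 4) - 1/(-4)) - 10 = ((15 + 4) - 1*(-¼)) - 10 = (19 + ¼) - 10 = 77/4 - 10 = 37/4 ≈ 9.2500)
J(j) = 4 - √93 (J(j) = 4 - 2*√(37/4 + 14) = 4 - √93)
J(-47) - 1*(-4481) = (4 - √93) - 1*(-4481) = (4 - √93) + 4481 = 4485 - √93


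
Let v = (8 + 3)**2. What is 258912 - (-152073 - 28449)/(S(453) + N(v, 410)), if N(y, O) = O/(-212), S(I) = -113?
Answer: 1045063188/4061 ≈ 2.5734e+5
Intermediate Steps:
v = 121 (v = 11**2 = 121)
N(y, O) = -O/212 (N(y, O) = O*(-1/212) = -O/212)
258912 - (-152073 - 28449)/(S(453) + N(v, 410)) = 258912 - (-152073 - 28449)/(-113 - 1/212*410) = 258912 - (-180522)/(-113 - 205/106) = 258912 - (-180522)/(-12183/106) = 258912 - (-180522)*(-106)/12183 = 258912 - 1*6378444/4061 = 258912 - 6378444/4061 = 1045063188/4061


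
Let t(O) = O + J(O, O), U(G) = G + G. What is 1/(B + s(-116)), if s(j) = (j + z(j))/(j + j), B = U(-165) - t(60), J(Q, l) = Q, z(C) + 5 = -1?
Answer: -116/52139 ≈ -0.0022248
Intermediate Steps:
z(C) = -6 (z(C) = -5 - 1 = -6)
U(G) = 2*G
t(O) = 2*O (t(O) = O + O = 2*O)
B = -450 (B = 2*(-165) - 2*60 = -330 - 1*120 = -330 - 120 = -450)
s(j) = (-6 + j)/(2*j) (s(j) = (j - 6)/(j + j) = (-6 + j)/((2*j)) = (-6 + j)*(1/(2*j)) = (-6 + j)/(2*j))
1/(B + s(-116)) = 1/(-450 + (½)*(-6 - 116)/(-116)) = 1/(-450 + (½)*(-1/116)*(-122)) = 1/(-450 + 61/116) = 1/(-52139/116) = -116/52139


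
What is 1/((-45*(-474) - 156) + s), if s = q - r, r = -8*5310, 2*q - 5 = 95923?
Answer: 1/111618 ≈ 8.9591e-6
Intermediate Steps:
q = 47964 (q = 5/2 + (½)*95923 = 5/2 + 95923/2 = 47964)
r = -42480
s = 90444 (s = 47964 - 1*(-42480) = 47964 + 42480 = 90444)
1/((-45*(-474) - 156) + s) = 1/((-45*(-474) - 156) + 90444) = 1/((21330 - 156) + 90444) = 1/(21174 + 90444) = 1/111618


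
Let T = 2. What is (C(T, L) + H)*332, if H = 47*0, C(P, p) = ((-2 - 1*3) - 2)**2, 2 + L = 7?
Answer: 16268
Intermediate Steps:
L = 5 (L = -2 + 7 = 5)
C(P, p) = 49 (C(P, p) = ((-2 - 3) - 2)**2 = (-5 - 2)**2 = (-7)**2 = 49)
H = 0
(C(T, L) + H)*332 = (49 + 0)*332 = 49*332 = 16268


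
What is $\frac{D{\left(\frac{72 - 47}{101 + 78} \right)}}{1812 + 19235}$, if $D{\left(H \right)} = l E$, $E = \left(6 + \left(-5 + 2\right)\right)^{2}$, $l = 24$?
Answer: $\frac{216}{21047} \approx 0.010263$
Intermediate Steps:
$E = 9$ ($E = \left(6 - 3\right)^{2} = 3^{2} = 9$)
$D{\left(H \right)} = 216$ ($D{\left(H \right)} = 24 \cdot 9 = 216$)
$\frac{D{\left(\frac{72 - 47}{101 + 78} \right)}}{1812 + 19235} = \frac{216}{1812 + 19235} = \frac{216}{21047}$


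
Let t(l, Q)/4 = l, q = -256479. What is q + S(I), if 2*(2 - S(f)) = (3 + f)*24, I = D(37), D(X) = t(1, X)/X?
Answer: -9491029/37 ≈ -2.5651e+5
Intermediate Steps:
t(l, Q) = 4*l
D(X) = 4/X (D(X) = (4*1)/X = 4/X)
I = 4/37 ≈ 0.10811
S(f) = -34 - 12*f (S(f) = 2 - (3 + f)*24/2 = 2 - (72 + 24*f)/2 = 2 + (-36 - 12*f) = -34 - 12*f)
q + S(I) = -256479 + (-34 - 12*4/37) = -256479 + (-34 - 48/37) = -256479 - 1306/37 = -9491029/37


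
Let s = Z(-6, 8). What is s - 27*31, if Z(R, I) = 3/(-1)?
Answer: -840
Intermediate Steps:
Z(R, I) = -3 (Z(R, I) = 3*(-1) = -3)
s = -3
s - 27*31 = -3 - 27*31 = -3 - 837 = -840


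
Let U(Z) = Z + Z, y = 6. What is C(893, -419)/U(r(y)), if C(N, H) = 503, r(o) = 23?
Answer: 503/46 ≈ 10.935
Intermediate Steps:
U(Z) = 2*Z
C(893, -419)/U(r(y)) = 503/((2*23)) = 503/46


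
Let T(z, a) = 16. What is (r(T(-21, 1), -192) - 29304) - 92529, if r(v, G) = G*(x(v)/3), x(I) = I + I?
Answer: -123881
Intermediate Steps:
x(I) = 2*I
r(v, G) = 2*G*v/3 (r(v, G) = G*((2*v)/3) = G*((2*v)*(⅓)) = G*(2*v/3) = 2*G*v/3)
(r(T(-21, 1), -192) - 29304) - 92529 = ((⅔)*(-192)*16 - 29304) - 92529 = (-2048 - 29304) - 92529 = -31352 - 92529 = -123881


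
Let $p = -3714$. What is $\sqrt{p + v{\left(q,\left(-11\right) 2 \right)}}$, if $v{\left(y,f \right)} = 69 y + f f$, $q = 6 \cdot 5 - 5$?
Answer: $i \sqrt{1505} \approx 38.794 i$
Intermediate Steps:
$q = 25$ ($q = 30 - 5 = 25$)
$v{\left(y,f \right)} = f^{2} + 69 y$ ($v{\left(y,f \right)} = 69 y + f^{2} = f^{2} + 69 y$)
$\sqrt{p + v{\left(q,\left(-11\right) 2 \right)}} = \sqrt{-3714 + \left(\left(\left(-11\right) 2\right)^{2} + 69 \cdot 25\right)} = \sqrt{-3714 + \left(\left(-22\right)^{2} + 1725\right)} = \sqrt{-3714 + \left(484 + 1725\right)} = \sqrt{-3714 + 2209} = \sqrt{-1505} = i \sqrt{1505}$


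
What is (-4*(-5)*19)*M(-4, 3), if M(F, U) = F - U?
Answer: -2660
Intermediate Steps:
(-4*(-5)*19)*M(-4, 3) = (-4*(-5)*19)*(-4 - 1*3) = (20*19)*(-4 - 3) = 380*(-7) = -2660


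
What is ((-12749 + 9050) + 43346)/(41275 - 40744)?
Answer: 39647/531 ≈ 74.665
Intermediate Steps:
((-12749 + 9050) + 43346)/(41275 - 40744) = (-3699 + 43346)/531 = 39647*(1/531) = 39647/531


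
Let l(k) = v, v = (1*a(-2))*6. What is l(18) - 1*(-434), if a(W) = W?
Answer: 422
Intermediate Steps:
v = -12 (v = (1*(-2))*6 = -2*6 = -12)
l(k) = -12
l(18) - 1*(-434) = -12 - 1*(-434) = -12 + 434 = 422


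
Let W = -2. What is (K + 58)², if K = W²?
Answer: 3844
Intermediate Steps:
K = 4 (K = (-2)² = 4)
(K + 58)² = (4 + 58)² = 62² = 3844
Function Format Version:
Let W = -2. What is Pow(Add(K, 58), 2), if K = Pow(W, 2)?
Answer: 3844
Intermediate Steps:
K = 4 (K = Pow(-2, 2) = 4)
Pow(Add(K, 58), 2) = Pow(Add(4, 58), 2) = Pow(62, 2) = 3844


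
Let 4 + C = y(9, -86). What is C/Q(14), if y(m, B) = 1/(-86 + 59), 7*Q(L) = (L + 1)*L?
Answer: -109/810 ≈ -0.13457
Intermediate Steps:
Q(L) = L*(1 + L)/7 (Q(L) = ((L + 1)*L)/7 = ((1 + L)*L)/7 = (L*(1 + L))/7 = L*(1 + L)/7)
y(m, B) = -1/27 (y(m, B) = 1/(-27) = -1/27)
C = -109/27 (C = -4 - 1/27 = -109/27 ≈ -4.0370)
C/Q(14) = -109*1/(2*(1 + 14))/27 = -109/(27*((⅐)*14*15)) = -109/27/30 = -109/27*1/30 = -109/810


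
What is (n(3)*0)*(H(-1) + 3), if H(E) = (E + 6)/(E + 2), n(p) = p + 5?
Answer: 0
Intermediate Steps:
n(p) = 5 + p
H(E) = (6 + E)/(2 + E)
(n(3)*0)*(H(-1) + 3) = ((5 + 3)*0)*((6 - 1)/(2 - 1) + 3) = (8*0)*(5/1 + 3) = 0*(1*5 + 3) = 0*(5 + 3) = 0*8 = 0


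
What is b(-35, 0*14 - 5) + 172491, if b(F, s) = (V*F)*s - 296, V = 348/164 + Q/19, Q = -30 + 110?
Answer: 135003180/779 ≈ 1.7330e+5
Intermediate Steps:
Q = 80
V = 4933/779 (V = 348/164 + 80/19 = 348*(1/164) + 80*(1/19) = 87/41 + 80/19 = 4933/779 ≈ 6.3325)
b(F, s) = -296 + 4933*F*s/779 (b(F, s) = (4933*F/779)*s - 296 = 4933*F*s/779 - 296 = -296 + 4933*F*s/779)
b(-35, 0*14 - 5) + 172491 = (-296 + (4933/779)*(-35)*(0*14 - 5)) + 172491 = (-296 + (4933/779)*(-35)*(0 - 5)) + 172491 = (-296 + (4933/779)*(-35)*(-5)) + 172491 = (-296 + 863275/779) + 172491 = 632691/779 + 172491 = 135003180/779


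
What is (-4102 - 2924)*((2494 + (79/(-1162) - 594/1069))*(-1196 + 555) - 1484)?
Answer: 6980891855104725/621089 ≈ 1.1240e+10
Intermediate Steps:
(-4102 - 2924)*((2494 + (79/(-1162) - 594/1069))*(-1196 + 555) - 1484) = -7026*((2494 + (79*(-1/1162) - 594*1/1069))*(-641) - 1484) = -7026*((2494 + (-79/1162 - 594/1069))*(-641) - 1484) = -7026*((2494 - 774679/1242178)*(-641) - 1484) = -7026*((3097217253/1242178)*(-641) - 1484) = -7026*(-1985316259173/1242178 - 1484) = -7026*(-1987159651325/1242178) = 6980891855104725/621089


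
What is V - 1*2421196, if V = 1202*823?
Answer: -1431950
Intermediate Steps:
V = 989246
V - 1*2421196 = 989246 - 1*2421196 = 989246 - 2421196 = -1431950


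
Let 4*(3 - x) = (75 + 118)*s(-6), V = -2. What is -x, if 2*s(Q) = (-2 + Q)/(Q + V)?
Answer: 169/8 ≈ 21.125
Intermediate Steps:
s(Q) = ½ (s(Q) = ((-2 + Q)/(Q - 2))/2 = ((-2 + Q)/(-2 + Q))/2 = (½)*1 = ½)
x = -169/8 (x = 3 - (75 + 118)/(4*2) = 3 - 193/(4*2) = 3 - ¼*193/2 = 3 - 193/8 = -169/8 ≈ -21.125)
-x = -1*(-169/8) = 169/8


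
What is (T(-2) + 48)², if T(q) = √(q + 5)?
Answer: (48 + √3)² ≈ 2473.3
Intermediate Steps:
T(q) = √(5 + q)
(T(-2) + 48)² = (√(5 - 2) + 48)² = (√3 + 48)² = (48 + √3)²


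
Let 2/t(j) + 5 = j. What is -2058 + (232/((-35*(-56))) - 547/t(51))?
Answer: -3586526/245 ≈ -14639.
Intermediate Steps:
t(j) = 2/(-5 + j)
-2058 + (232/((-35*(-56))) - 547/t(51)) = -2058 + (232/((-35*(-56))) - 547/(2/(-5 + 51))) = -2058 + (232/1960 - 547/(2/46)) = -2058 + (232*(1/1960) - 547/(2*(1/46))) = -2058 + (29/245 - 547/1/23) = -2058 + (29/245 - 547*23) = -2058 + (29/245 - 12581) = -2058 - 3082316/245 = -3586526/245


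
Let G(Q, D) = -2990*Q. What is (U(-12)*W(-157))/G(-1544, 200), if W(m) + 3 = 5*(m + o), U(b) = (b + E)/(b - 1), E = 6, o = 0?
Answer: -591/7501910 ≈ -7.8780e-5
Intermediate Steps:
U(b) = (6 + b)/(-1 + b) (U(b) = (b + 6)/(b - 1) = (6 + b)/(-1 + b))
W(m) = -3 + 5*m (W(m) = -3 + 5*(m + 0) = -3 + 5*m)
(U(-12)*W(-157))/G(-1544, 200) = (((6 - 12)/(-1 - 12))*(-3 + 5*(-157)))/((-2990*(-1544))) = ((-6/(-13))*(-3 - 785))/4616560 = (-1/13*(-6)*(-788))*(1/4616560) = ((6/13)*(-788))*(1/4616560) = -4728/13*1/4616560 = -591/7501910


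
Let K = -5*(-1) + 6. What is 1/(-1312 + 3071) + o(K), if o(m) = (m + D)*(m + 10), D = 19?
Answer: 1108171/1759 ≈ 630.00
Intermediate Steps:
K = 11 (K = 5 + 6 = 11)
o(m) = (10 + m)*(19 + m) (o(m) = (m + 19)*(m + 10) = (19 + m)*(10 + m) = (10 + m)*(19 + m))
1/(-1312 + 3071) + o(K) = 1/(-1312 + 3071) + (190 + 11**2 + 29*11) = 1/1759 + (190 + 121 + 319) = 1/1759 + 630 = 1108171/1759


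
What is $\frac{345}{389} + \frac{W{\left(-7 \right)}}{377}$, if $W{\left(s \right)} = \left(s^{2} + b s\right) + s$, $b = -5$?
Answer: $\frac{160018}{146653} \approx 1.0911$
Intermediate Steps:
$W{\left(s \right)} = s^{2} - 4 s$ ($W{\left(s \right)} = \left(s^{2} - 5 s\right) + s = s^{2} - 4 s$)
$\frac{345}{389} + \frac{W{\left(-7 \right)}}{377} = \frac{345}{389} + \frac{\left(-7\right) \left(-4 - 7\right)}{377} = 345 \cdot \frac{1}{389} + \left(-7\right) \left(-11\right) \frac{1}{377} = \frac{345}{389} + 77 \cdot \frac{1}{377} = \frac{345}{389} + \frac{77}{377} = \frac{160018}{146653}$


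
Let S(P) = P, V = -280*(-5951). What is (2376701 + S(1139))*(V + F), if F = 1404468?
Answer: 7301747424320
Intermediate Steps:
V = 1666280
(2376701 + S(1139))*(V + F) = (2376701 + 1139)*(1666280 + 1404468) = 2377840*3070748 = 7301747424320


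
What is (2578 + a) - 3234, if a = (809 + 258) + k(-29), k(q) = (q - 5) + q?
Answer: 348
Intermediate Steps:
k(q) = -5 + 2*q (k(q) = (-5 + q) + q = -5 + 2*q)
a = 1004 (a = (809 + 258) + (-5 + 2*(-29)) = 1067 + (-5 - 58) = 1067 - 63 = 1004)
(2578 + a) - 3234 = (2578 + 1004) - 3234 = 3582 - 3234 = 348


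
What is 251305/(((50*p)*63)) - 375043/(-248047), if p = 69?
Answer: 28770209477/10782603090 ≈ 2.6682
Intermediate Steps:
251305/(((50*p)*63)) - 375043/(-248047) = 251305/(((50*69)*63)) - 375043/(-248047) = 251305/((3450*63)) - 375043*(-1/248047) = 251305/217350 + 375043/248047 = 251305*(1/217350) + 375043/248047 = 50261/43470 + 375043/248047 = 28770209477/10782603090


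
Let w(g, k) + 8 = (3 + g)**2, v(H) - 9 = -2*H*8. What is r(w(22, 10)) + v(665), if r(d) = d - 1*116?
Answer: -10130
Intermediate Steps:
v(H) = 9 - 16*H (v(H) = 9 - 2*H*8 = 9 - 16*H)
w(g, k) = -8 + (3 + g)**2
r(d) = -116 + d (r(d) = d - 116 = -116 + d)
r(w(22, 10)) + v(665) = (-116 + (-8 + (3 + 22)**2)) + (9 - 16*665) = (-116 + (-8 + 25**2)) + (9 - 10640) = (-116 + (-8 + 625)) - 10631 = (-116 + 617) - 10631 = 501 - 10631 = -10130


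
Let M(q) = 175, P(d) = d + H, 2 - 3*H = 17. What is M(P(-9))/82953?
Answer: 175/82953 ≈ 0.0021096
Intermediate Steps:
H = -5 (H = ⅔ - ⅓*17 = ⅔ - 17/3 = -5)
P(d) = -5 + d (P(d) = d - 5 = -5 + d)
M(P(-9))/82953 = 175/82953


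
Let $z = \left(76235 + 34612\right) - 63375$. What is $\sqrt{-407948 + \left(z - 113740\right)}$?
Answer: $2 i \sqrt{118554} \approx 688.63 i$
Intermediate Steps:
$z = 47472$ ($z = 110847 - 63375 = 47472$)
$\sqrt{-407948 + \left(z - 113740\right)} = \sqrt{-407948 + \left(47472 - 113740\right)} = \sqrt{-407948 - 66268} = \sqrt{-474216} = 2 i \sqrt{118554}$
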